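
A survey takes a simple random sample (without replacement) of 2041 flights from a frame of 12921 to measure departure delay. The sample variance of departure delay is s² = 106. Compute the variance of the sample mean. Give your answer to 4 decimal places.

0.0437

Under SRS without replacement, Var(ȳ) = (1 − f)·s²/n with f = n/N = 2041/12921 = 0.15795991.
Var(ȳ) = (1 − 0.15795991)·106/2041 = 0.84204009·0.051935326 = 0.043731626.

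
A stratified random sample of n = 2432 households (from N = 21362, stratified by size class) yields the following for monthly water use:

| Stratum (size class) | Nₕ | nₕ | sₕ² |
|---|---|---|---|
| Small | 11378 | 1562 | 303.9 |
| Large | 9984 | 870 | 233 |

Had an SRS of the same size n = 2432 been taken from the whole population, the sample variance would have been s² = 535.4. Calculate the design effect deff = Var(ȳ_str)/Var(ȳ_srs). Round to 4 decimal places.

0.5178

Var(ȳ_str) = Σ Wₕ²(1−fₕ)sₕ²/nₕ with Wₕ = Nₕ/21362:
  Small: (11378/21362)²·(1−1562/11378)·303.9/1562 = 0.047617471
  Large: (9984/21362)²·(1−870/9984)·233/870 = 0.053403097
  → Var(ȳ_str) = 0.10102057.
Var(ȳ_srs) = (1 − 2432/21362)·535.4/2432 = 0.19508483.
deff = 0.10102057 / 0.19508483 = 0.5178.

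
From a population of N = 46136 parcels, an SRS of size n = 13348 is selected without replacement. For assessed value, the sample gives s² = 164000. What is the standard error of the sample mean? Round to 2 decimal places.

Under SRS without replacement, Var(ȳ) = (1 − f)·s²/n with f = n/N = 13348/46136 = 0.28931854.
Var(ȳ) = (1 − 0.28931854)·164000/13348 = 0.71068146·12.286485 = 8.731777.
SE(ȳ) = √(8.731777) = 2.95.

2.95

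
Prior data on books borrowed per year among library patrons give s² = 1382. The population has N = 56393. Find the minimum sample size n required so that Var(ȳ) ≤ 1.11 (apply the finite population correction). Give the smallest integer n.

Without fpc, n₀ = s²/D = 1382/1.11 = 1245.0450.
With fpc, (1 − n/N)·s²/n ≤ D requires n ≥ n₀/(1 + n₀/N) = 1245.0450/(1 + 1245.0450/56393) = 1218.1507.
Rounding up, n = 1219.

1219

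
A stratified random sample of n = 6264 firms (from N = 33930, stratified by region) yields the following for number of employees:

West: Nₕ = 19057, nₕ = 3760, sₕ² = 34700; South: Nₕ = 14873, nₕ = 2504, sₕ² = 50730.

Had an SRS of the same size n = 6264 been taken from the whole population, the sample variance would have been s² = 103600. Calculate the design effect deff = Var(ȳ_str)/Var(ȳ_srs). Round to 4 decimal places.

0.4133

Var(ȳ_str) = Σ Wₕ²(1−fₕ)sₕ²/nₕ with Wₕ = Nₕ/33930:
  West: (19057/33930)²·(1−3760/19057)·34700/3760 = 2.3368708
  South: (14873/33930)²·(1−2504/14873)·50730/2504 = 3.2373972
  → Var(ȳ_str) = 5.574268.
Var(ȳ_srs) = (1 − 6264/33930)·103600/6264 = 13.485608.
deff = 5.574268 / 13.485608 = 0.4133.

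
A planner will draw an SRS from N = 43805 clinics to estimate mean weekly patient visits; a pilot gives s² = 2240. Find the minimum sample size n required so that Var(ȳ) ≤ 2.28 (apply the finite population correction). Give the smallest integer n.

961

Without fpc, n₀ = s²/D = 2240/2.28 = 982.4561.
With fpc, (1 − n/N)·s²/n ≤ D requires n ≥ n₀/(1 + n₀/N) = 982.4561/(1 + 982.4561/43805) = 960.9050.
Rounding up, n = 961.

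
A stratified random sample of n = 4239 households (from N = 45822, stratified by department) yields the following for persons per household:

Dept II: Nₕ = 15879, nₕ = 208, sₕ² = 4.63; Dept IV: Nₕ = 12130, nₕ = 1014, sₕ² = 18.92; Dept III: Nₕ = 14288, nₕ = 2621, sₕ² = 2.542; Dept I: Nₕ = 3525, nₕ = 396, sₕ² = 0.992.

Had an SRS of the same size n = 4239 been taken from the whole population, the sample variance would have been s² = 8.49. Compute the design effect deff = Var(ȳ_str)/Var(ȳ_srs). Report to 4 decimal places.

2.1603

Var(ȳ_str) = Σ Wₕ²(1−fₕ)sₕ²/nₕ with Wₕ = Nₕ/45822:
  Dept II: (15879/45822)²·(1−208/15879)·4.63/208 = 0.0026380889
  Dept IV: (12130/45822)²·(1−1014/12130)·18.92/1014 = 0.0011982417
  Dept III: (14288/45822)²·(1−2621/14288)·2.542/2621 = 7.7000063 × 10^-5
  Dept I: (3525/45822)²·(1−396/3525)·0.992/396 = 1.3159309 × 10^-5
  → Var(ȳ_str) = 0.00392649.
Var(ȳ_srs) = (1 − 4239/45822)·8.49/4239 = 0.0018175487.
deff = 0.00392649 / 0.0018175487 = 2.1603.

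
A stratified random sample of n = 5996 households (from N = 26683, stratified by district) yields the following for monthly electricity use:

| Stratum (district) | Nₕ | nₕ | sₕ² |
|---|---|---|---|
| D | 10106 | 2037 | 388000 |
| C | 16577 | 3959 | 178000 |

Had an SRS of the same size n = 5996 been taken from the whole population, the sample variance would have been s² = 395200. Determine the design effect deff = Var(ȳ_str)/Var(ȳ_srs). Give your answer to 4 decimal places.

Var(ȳ_str) = Σ Wₕ²(1−fₕ)sₕ²/nₕ with Wₕ = Nₕ/26683:
  D: (10106/26683)²·(1−2037/10106)·388000/2037 = 21.815762
  C: (16577/26683)²·(1−3959/16577)·178000/3959 = 13.208748
  → Var(ȳ_str) = 35.02451.
Var(ȳ_srs) = (1 − 5996/26683)·395200/5996 = 51.099679.
deff = 35.02451 / 51.099679 = 0.6854.

0.6854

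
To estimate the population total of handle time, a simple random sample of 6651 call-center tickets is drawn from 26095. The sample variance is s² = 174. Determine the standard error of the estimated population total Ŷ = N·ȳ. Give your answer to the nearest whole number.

Var(Ŷ) = N²·Var(ȳ) = N²·(1 − n/N)·s²/n.
f = 6651/26095 = 0.25487641; Var(ȳ) = 0.74512359·174/6651 = 0.019493535.
Var(Ŷ) = 26095² · 0.019493535 = 1.3274104 × 10^7.
SE(Ŷ) = √(1.3274104 × 10^7) = 3643.

3643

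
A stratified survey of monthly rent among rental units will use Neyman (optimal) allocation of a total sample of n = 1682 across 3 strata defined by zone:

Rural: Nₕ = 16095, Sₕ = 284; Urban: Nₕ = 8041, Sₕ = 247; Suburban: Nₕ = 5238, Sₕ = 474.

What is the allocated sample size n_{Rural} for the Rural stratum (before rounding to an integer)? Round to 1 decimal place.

850.5

Neyman allocation: nₕ = n·NₕSₕ / Σⱼ NⱼSⱼ.
Σ NⱼSⱼ = 16095·284 + 8041·247 + 5238·474 = 9.039919 × 10^6.
n_{Rural} = 1682·16095·284 / (9.039919 × 10^6) = 850.5.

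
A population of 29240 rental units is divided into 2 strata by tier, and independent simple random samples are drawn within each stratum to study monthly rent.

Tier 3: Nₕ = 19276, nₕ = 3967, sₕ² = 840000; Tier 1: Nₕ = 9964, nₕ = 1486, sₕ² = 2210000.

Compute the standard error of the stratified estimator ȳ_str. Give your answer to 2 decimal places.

Var(ȳ_str) = Σₕ Wₕ²(1 − fₕ)sₕ²/nₕ with Wₕ = Nₕ/N, N = 29240.
Tier 3: Wₕ = 0.65923393; term = 0.65923393²·(1 − 0.20579996)·840000/3967 = 73.084636.
Tier 1: Wₕ = 0.34076607; term = 0.34076607²·(1 − 0.14913689)·2210000/1486 = 146.94197.
Sum = 220.02661.
SE = √(220.02661) = 14.83.

14.83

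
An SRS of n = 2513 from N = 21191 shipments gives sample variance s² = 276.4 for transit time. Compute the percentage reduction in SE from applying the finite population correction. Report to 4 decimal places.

6.1165

f = n/N = 2513/21191 = 0.11858808.
SE_no-fpc = √(s²/n) = 0.33164448; SE_fpc = √((1−f)s²/n) = 0.31135958.
Ratio = √(1−f) = 0.93883541. Reduction = 100·(1 − 0.93883541) = 6.1165%.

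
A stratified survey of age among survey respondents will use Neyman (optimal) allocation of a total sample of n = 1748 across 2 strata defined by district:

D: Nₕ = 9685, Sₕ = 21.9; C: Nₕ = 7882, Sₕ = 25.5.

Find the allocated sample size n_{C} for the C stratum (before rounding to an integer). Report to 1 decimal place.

Neyman allocation: nₕ = n·NₕSₕ / Σⱼ NⱼSⱼ.
Σ NⱼSⱼ = 9685·21.9 + 7882·25.5 = 413092.5.
n_{C} = 1748·7882·25.5 / 413092.5 = 850.5.

850.5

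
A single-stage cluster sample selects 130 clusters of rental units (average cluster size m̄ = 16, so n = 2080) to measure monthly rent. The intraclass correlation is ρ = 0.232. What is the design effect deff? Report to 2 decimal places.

deff = 1 + (16 − 1)·0.232 = 1 + 3.48 = 4.48.

4.48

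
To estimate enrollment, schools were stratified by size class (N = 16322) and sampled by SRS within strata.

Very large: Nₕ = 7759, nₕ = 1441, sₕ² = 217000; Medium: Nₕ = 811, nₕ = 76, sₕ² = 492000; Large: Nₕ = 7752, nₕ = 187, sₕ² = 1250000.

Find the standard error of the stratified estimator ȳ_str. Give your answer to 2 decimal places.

38.91

Var(ȳ_str) = Σₕ Wₕ²(1 − fₕ)sₕ²/nₕ with Wₕ = Nₕ/N, N = 16322.
Very large: Wₕ = 0.47537067; term = 0.47537067²·(1 − 0.18571981)·217000/1441 = 27.709863.
Medium: Wₕ = 0.04968754; term = 0.04968754²·(1 − 0.09371147)·492000/76 = 14.484815.
Large: Wₕ = 0.47494180; term = 0.47494180²·(1 − 0.02412281)·1250000/187 = 1471.4461.
Sum = 1513.6408.
SE = √(1513.6408) = 38.91.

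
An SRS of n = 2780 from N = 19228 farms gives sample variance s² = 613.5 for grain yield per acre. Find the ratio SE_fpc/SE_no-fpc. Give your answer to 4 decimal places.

f = n/N = 2780/19228 = 0.14458082.
SE_no-fpc = √(s²/n) = 0.46976957; SE_fpc = √((1−f)s²/n) = 0.43448459.
Ratio = √(1−f) = 0.92488874.

0.9249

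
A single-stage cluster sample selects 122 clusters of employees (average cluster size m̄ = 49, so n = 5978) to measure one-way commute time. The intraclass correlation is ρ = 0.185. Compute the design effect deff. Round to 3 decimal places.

deff = 1 + (49 − 1)·0.185 = 1 + 8.88 = 9.88.

9.880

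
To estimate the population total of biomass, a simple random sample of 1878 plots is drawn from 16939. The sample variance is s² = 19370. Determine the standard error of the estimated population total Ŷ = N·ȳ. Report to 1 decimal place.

Var(Ŷ) = N²·Var(ȳ) = N²·(1 − n/N)·s²/n.
f = 1878/16939 = 0.11086841; Var(ȳ) = 0.88913159·19370/1878 = 9.170649.
Var(Ŷ) = 16939² · 9.170649 = 2.6313318 × 10^9.
SE(Ŷ) = √(2.6313318 × 10^9) = 51296.5.

51296.5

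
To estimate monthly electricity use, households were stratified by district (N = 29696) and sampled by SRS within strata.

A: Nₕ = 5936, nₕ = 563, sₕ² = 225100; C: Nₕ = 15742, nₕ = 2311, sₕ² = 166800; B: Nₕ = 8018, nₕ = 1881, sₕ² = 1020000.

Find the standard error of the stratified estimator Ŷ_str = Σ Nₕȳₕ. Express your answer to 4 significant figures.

Var(Ŷ_str) = Σₕ Nₕ²(1 − fₕ)sₕ²/nₕ.
A: 5936²·(1 − 563/5936)·225100/563 = 1.2751986 × 10^10.
C: 15742²·(1 − 2311/15742)·166800/2311 = 1.5260345 × 10^10.
B: 8018²·(1 − 1881/8018)·1020000/1881 = 2.6682932 × 10^10.
Sum = 5.4695263 × 10^10.
SE = √(5.4695263 × 10^10) = 233900.

233900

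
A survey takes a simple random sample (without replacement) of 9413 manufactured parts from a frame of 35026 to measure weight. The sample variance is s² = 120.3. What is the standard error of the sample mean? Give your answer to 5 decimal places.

0.09667

Under SRS without replacement, Var(ȳ) = (1 − f)·s²/n with f = n/N = 9413/35026 = 0.26874322.
Var(ȳ) = (1 − 0.26874322)·120.3/9413 = 0.73125678·0.012780198 = 0.0093456062.
SE(ȳ) = √(0.0093456062) = 0.09667.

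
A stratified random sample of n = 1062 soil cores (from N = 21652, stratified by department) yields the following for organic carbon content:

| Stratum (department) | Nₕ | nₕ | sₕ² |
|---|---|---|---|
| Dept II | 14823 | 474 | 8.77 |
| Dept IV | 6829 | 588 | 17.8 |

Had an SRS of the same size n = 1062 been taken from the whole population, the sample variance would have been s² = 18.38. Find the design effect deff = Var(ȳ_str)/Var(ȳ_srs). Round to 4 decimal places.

0.6773

Var(ȳ_str) = Σ Wₕ²(1−fₕ)sₕ²/nₕ with Wₕ = Nₕ/21652:
  Dept II: (14823/21652)²·(1−474/14823)·8.77/474 = 0.0083942705
  Dept IV: (6829/21652)²·(1−588/6829)·17.8/588 = 0.0027520602
  → Var(ȳ_str) = 0.011146331.
Var(ȳ_srs) = (1 − 1062/21652)·18.38/1062 = 0.016458086.
deff = 0.011146331 / 0.016458086 = 0.6773.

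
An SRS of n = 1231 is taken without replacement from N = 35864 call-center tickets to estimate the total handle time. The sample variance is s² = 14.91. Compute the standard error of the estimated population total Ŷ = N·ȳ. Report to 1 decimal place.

3878.7

Var(Ŷ) = N²·Var(ȳ) = N²·(1 − n/N)·s²/n.
f = 1231/35864 = 0.03432411; Var(ȳ) = 0.96567589·14.91/1231 = 0.011696367.
Var(Ŷ) = 35864² · 0.011696367 = 1.5044177 × 10^7.
SE(Ŷ) = √(1.5044177 × 10^7) = 3878.7.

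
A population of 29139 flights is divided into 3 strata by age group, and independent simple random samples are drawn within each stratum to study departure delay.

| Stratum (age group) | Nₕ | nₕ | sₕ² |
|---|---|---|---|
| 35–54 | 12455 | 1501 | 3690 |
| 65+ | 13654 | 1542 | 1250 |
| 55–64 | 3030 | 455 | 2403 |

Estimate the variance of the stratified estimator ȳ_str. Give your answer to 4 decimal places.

Var(ȳ_str) = Σₕ Wₕ²(1 − fₕ)sₕ²/nₕ with Wₕ = Nₕ/N, N = 29139.
35–54: Wₕ = 0.42743402; term = 0.42743402²·(1 − 0.12051385)·3690/1501 = 0.39501433.
65+: Wₕ = 0.46858163; term = 0.46858163²·(1 − 0.11293394)·1250/1542 = 0.15788909.
55–64: Wₕ = 0.10398435; term = 0.10398435²·(1 − 0.15016502)·2403/455 = 0.048530297.
Sum = 0.60143372.

0.6014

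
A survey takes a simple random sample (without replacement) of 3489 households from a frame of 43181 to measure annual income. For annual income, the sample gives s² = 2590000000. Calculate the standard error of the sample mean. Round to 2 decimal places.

826.05

Under SRS without replacement, Var(ȳ) = (1 − f)·s²/n with f = n/N = 3489/43181 = 0.08079943.
Var(ȳ) = (1 − 0.08079943)·2590000000/3489 = 0.91920057·742333.05 = 682352.96.
SE(ȳ) = √(682352.96) = 826.05.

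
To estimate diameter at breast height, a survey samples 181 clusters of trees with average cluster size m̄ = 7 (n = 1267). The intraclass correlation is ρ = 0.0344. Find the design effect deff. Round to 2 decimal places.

deff = 1 + (7 − 1)·0.0344 = 1 + 0.2064 = 1.2064.

1.21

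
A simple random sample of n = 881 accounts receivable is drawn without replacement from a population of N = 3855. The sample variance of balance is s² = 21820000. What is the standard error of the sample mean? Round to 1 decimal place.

138.2

Under SRS without replacement, Var(ȳ) = (1 − f)·s²/n with f = n/N = 881/3855 = 0.22853437.
Var(ȳ) = (1 − 0.22853437)·21820000/881 = 0.77146563·24767.31 = 19107.128.
SE(ȳ) = √(19107.128) = 138.2.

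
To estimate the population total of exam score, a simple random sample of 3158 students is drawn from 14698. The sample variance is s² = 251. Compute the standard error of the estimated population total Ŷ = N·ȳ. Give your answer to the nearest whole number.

Var(Ŷ) = N²·Var(ȳ) = N²·(1 − n/N)·s²/n.
f = 3158/14698 = 0.21485916; Var(ȳ) = 0.78514084·251/3158 = 0.062403531.
Var(Ŷ) = 14698² · 0.062403531 = 1.348111 × 10^7.
SE(Ŷ) = √(1.348111 × 10^7) = 3672.

3672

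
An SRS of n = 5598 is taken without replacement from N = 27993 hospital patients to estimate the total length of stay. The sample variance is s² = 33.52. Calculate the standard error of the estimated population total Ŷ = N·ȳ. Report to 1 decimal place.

1937.5

Var(Ŷ) = N²·Var(ȳ) = N²·(1 − n/N)·s²/n.
f = 5598/27993 = 0.19997857; Var(ȳ) = 0.80002143·33.52/5598 = 0.0047904106.
Var(Ŷ) = 27993² · 0.0047904106 = 3.7538043 × 10^6.
SE(Ŷ) = √(3.7538043 × 10^6) = 1937.5.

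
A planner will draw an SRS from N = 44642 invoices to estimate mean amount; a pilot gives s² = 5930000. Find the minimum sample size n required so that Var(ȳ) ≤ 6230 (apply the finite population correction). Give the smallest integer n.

Without fpc, n₀ = s²/D = 5930000/6230 = 951.8459.
With fpc, (1 − n/N)·s²/n ≤ D requires n ≥ n₀/(1 + n₀/N) = 951.8459/(1 + 951.8459/44642) = 931.9746.
Rounding up, n = 932.

932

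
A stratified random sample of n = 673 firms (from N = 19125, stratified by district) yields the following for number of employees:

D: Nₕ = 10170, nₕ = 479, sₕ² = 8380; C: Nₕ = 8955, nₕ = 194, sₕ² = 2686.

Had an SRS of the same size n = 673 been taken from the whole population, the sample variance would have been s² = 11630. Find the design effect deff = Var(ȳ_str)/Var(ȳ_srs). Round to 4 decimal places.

0.4609

Var(ȳ_str) = Σ Wₕ²(1−fₕ)sₕ²/nₕ with Wₕ = Nₕ/19125:
  D: (10170/19125)²·(1−479/10170)·8380/479 = 4.7140606
  C: (8955/19125)²·(1−194/8955)·2686/194 = 2.9697553
  → Var(ȳ_str) = 7.6838159.
Var(ȳ_srs) = (1 − 673/19125)·11630/673 = 16.672728.
deff = 7.6838159 / 16.672728 = 0.4609.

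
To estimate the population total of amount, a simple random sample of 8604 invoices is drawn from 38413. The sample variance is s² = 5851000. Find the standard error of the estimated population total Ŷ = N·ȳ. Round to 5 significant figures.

882420

Var(Ŷ) = N²·Var(ȳ) = N²·(1 − n/N)·s²/n.
f = 8604/38413 = 0.22398667; Var(ȳ) = 0.77601333·5851000/8604 = 527.71432.
Var(Ŷ) = 38413² · 527.71432 = 7.7867339 × 10^11.
SE(Ŷ) = √(7.7867339 × 10^11) = 882420.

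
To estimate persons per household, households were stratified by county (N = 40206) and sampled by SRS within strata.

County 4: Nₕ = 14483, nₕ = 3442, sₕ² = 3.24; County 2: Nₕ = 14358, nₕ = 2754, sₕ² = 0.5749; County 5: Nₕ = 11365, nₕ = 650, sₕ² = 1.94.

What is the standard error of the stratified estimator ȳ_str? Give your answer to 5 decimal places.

0.01842

Var(ȳ_str) = Σₕ Wₕ²(1 − fₕ)sₕ²/nₕ with Wₕ = Nₕ/N, N = 40206.
County 4: Wₕ = 0.36021987; term = 0.36021987²·(1 − 0.23765794)·3.24/3442 = 9.3114936 × 10^-5.
County 2: Wₕ = 0.35711088; term = 0.35711088²·(1 − 0.19180944)·0.5749/2754 = 2.1515345 × 10^-5.
County 5: Wₕ = 0.28266925; term = 0.28266925²·(1 − 0.05719314)·1.94/650 = 2.2483724 × 10^-4.
Sum = 3.3946752 × 10^-4.
SE = √(3.3946752 × 10^-4) = 0.01842.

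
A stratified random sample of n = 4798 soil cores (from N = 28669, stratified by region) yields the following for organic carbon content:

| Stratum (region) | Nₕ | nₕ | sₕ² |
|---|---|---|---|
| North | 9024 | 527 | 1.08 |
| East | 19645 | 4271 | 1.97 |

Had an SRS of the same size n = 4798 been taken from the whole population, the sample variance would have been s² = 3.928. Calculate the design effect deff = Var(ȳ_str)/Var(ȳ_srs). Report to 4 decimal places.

Var(ȳ_str) = Σ Wₕ²(1−fₕ)sₕ²/nₕ with Wₕ = Nₕ/28669:
  North: (9024/28669)²·(1−527/9024)·1.08/527 = 1.9118453 × 10^-4
  East: (19645/28669)²·(1−4271/19645)·1.97/4271 = 1.694925 × 10^-4
  → Var(ȳ_str) = 3.6067703 × 10^-4.
Var(ȳ_srs) = (1 − 4798/28669)·3.928/4798 = 6.8166234 × 10^-4.
deff = (3.6067703 × 10^-4) / (6.8166234 × 10^-4) = 0.5291.

0.5291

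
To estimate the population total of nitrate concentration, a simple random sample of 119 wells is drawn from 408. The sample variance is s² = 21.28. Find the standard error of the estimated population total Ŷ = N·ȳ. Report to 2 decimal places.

145.21

Var(Ŷ) = N²·Var(ȳ) = N²·(1 − n/N)·s²/n.
f = 119/408 = 0.29166667; Var(ȳ) = 0.70833333·21.28/119 = 0.12666667.
Var(Ŷ) = 408² · 0.12666667 = 21085.441.
SE(Ŷ) = √(21085.441) = 145.21.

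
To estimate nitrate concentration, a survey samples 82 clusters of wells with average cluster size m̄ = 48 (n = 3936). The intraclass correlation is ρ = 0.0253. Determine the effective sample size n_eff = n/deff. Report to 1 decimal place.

deff = 1 + (48 − 1)·0.0253 = 1 + 1.1891 = 2.1891.
n_eff = 3936 / 2.1891 = 1798.0.

1798.0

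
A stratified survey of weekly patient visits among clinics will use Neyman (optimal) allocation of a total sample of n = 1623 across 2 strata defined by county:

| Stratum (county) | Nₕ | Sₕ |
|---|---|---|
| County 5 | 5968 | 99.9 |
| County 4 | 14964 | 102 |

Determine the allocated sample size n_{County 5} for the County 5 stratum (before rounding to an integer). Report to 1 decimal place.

455.9

Neyman allocation: nₕ = n·NₕSₕ / Σⱼ NⱼSⱼ.
Σ NⱼSⱼ = 5968·99.9 + 14964·102 = 2.1225312 × 10^6.
n_{County 5} = 1623·5968·99.9 / (2.1225312 × 10^6) = 455.9.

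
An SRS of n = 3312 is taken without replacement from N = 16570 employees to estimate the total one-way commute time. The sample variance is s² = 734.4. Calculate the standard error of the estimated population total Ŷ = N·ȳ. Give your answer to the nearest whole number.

6979

Var(Ŷ) = N²·Var(ȳ) = N²·(1 − n/N)·s²/n.
f = 3312/16570 = 0.19987930; Var(ȳ) = 0.80012070·734.4/3312 = 0.17741807.
Var(Ŷ) = 16570² · 0.17741807 = 4.8712775 × 10^7.
SE(Ŷ) = √(4.8712775 × 10^7) = 6979.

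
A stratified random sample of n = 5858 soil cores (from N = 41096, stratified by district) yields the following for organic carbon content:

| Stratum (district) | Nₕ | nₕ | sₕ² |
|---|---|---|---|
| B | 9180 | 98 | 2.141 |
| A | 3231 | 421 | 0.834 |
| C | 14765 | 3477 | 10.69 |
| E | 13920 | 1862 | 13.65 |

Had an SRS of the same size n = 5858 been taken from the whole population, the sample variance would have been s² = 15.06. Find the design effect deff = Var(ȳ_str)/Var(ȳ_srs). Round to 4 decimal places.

Var(ȳ_str) = Σ Wₕ²(1−fₕ)sₕ²/nₕ with Wₕ = Nₕ/41096:
  B: (9180/41096)²·(1−98/9180)·2.141/98 = 0.0010784889
  A: (3231/41096)²·(1−421/3231)·0.834/421 = 1.0649473 × 10^-5
  C: (14765/41096)²·(1−3477/14765)·10.69/3477 = 3.0340614 × 10^-4
  E: (13920/41096)²·(1−1862/13920)·13.65/1862 = 7.2856513 × 10^-4
  → Var(ȳ_str) = 0.0021211096.
Var(ȳ_srs) = (1 − 5858/41096)·15.06/5858 = 0.0022043843.
deff = 0.0021211096 / 0.0022043843 = 0.9622.

0.9622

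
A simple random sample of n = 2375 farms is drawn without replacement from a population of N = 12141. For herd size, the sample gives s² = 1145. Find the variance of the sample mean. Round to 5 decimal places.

0.38780

Under SRS without replacement, Var(ȳ) = (1 − f)·s²/n with f = n/N = 2375/12141 = 0.19561815.
Var(ȳ) = (1 − 0.19561815)·1145/2375 = 0.80438185·0.48210526 = 0.38779672.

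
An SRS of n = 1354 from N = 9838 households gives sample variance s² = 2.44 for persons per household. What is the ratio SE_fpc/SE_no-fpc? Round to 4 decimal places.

f = n/N = 1354/9838 = 0.13762960.
SE_no-fpc = √(s²/n) = 0.042450771; SE_fpc = √((1−f)s²/n) = 0.039421442.
Ratio = √(1−f) = 0.92863900.

0.9286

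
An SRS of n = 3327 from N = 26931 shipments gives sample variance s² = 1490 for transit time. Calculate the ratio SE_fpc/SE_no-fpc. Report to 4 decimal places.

0.9362

f = n/N = 3327/26931 = 0.12353793.
SE_no-fpc = √(s²/n) = 0.66921664; SE_fpc = √((1−f)s²/n) = 0.62651763.
Ratio = √(1−f) = 0.93619553.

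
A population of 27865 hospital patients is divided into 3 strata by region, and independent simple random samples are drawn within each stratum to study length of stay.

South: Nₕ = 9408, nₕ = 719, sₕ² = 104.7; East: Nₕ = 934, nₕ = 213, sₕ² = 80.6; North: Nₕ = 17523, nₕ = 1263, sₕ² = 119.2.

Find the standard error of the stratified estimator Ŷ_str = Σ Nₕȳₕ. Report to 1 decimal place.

Var(Ŷ_str) = Σₕ Nₕ²(1 − fₕ)sₕ²/nₕ.
South: 9408²·(1 − 719/9408)·104.7/719 = 1.190378 × 10^7.
East: 934²·(1 − 213/934)·80.6/213 = 254822.39.
North: 17523²·(1 − 1263/17523)·119.2/1263 = 2.6890688 × 10^7.
Sum = 3.904929 × 10^7.
SE = √(3.904929 × 10^7) = 6248.9.

6248.9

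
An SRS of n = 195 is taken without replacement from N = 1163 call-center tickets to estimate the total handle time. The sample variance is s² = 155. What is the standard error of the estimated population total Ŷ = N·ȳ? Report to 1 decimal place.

Var(Ŷ) = N²·Var(ȳ) = N²·(1 − n/N)·s²/n.
f = 195/1163 = 0.16766982; Var(ȳ) = 0.83233018·155/195 = 0.66159578.
Var(Ŷ) = 1163² · 0.66159578 = 894853.94.
SE(Ŷ) = √(894853.94) = 946.0.

946.0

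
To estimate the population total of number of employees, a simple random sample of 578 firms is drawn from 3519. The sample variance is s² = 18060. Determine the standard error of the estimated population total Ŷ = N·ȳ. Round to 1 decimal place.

Var(Ŷ) = N²·Var(ȳ) = N²·(1 − n/N)·s²/n.
f = 578/3519 = 0.16425121; Var(ȳ) = 0.83574879·18060/578 = 26.113535.
Var(Ŷ) = 3519² · 26.113535 = 3.2337333 × 10^8.
SE(Ŷ) = √(3.2337333 × 10^8) = 17982.6.

17982.6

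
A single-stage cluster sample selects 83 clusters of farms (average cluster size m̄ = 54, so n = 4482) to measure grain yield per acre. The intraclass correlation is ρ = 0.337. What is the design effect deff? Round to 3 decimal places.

18.861

deff = 1 + (54 − 1)·0.337 = 1 + 17.861 = 18.861.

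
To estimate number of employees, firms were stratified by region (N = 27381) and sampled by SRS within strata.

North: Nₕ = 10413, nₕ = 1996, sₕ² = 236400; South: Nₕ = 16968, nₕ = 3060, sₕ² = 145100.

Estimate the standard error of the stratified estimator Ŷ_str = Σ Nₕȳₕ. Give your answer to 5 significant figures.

146870

Var(Ŷ_str) = Σₕ Nₕ²(1 − fₕ)sₕ²/nₕ.
North: 10413²·(1 − 1996/10413)·236400/1996 = 1.0380544 × 10^10.
South: 16968²·(1 − 3060/16968)·145100/3060 = 1.119029 × 10^10.
Sum = 2.1570834 × 10^10.
SE = √(2.1570834 × 10^10) = 146870.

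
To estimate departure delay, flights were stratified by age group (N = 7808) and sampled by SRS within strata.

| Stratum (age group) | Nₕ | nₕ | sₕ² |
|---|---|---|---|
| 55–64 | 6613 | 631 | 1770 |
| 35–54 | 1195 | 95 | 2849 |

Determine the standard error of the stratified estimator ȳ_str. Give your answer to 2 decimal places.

1.57

Var(ȳ_str) = Σₕ Wₕ²(1 − fₕ)sₕ²/nₕ with Wₕ = Nₕ/N, N = 7808.
55–64: Wₕ = 0.84695184; term = 0.84695184²·(1 − 0.09541812)·1770/631 = 1.8201586.
35–54: Wₕ = 0.15304816; term = 0.15304816²·(1 − 0.07949791)·2849/95 = 0.64662103.
Sum = 2.4667796.
SE = √(2.4667796) = 1.57.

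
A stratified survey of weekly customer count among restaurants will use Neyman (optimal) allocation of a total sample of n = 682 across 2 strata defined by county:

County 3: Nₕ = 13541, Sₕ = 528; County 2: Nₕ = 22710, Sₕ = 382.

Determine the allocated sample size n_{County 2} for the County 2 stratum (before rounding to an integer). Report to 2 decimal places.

Neyman allocation: nₕ = n·NₕSₕ / Σⱼ NⱼSⱼ.
Σ NⱼSⱼ = 13541·528 + 22710·382 = 1.5824868 × 10^7.
n_{County 2} = 682·22710·382 / (1.5824868 × 10^7) = 373.87.

373.87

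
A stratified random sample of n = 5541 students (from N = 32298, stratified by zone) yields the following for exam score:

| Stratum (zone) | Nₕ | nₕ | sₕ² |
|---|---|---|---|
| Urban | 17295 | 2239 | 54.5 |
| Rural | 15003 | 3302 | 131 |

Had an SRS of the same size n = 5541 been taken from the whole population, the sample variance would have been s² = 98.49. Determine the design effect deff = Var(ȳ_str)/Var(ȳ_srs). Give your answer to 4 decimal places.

0.8660

Var(ȳ_str) = Σ Wₕ²(1−fₕ)sₕ²/nₕ with Wₕ = Nₕ/32298:
  Urban: (17295/32298)²·(1−2239/17295)·54.5/2239 = 0.0060760497
  Rural: (15003/32298)²·(1−3302/15003)·131/3302 = 0.0066764262
  → Var(ȳ_str) = 0.012752476.
Var(ȳ_srs) = (1 − 5541/32298)·98.49/5541 = 0.014725355.
deff = 0.012752476 / 0.014725355 = 0.8660.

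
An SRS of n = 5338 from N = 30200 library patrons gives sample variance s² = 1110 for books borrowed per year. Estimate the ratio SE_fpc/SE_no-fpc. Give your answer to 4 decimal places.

0.9073

f = n/N = 5338/30200 = 0.17675497.
SE_no-fpc = √(s²/n) = 0.45600773; SE_fpc = √((1−f)s²/n) = 0.41374882.
Ratio = √(1−f) = 0.90732851.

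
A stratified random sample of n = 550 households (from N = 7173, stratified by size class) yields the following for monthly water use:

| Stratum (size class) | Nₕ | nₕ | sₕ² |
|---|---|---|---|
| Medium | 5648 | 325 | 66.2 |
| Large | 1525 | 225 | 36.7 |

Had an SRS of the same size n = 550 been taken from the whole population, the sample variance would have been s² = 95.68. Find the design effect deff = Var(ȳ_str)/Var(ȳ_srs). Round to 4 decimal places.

Var(ȳ_str) = Σ Wₕ²(1−fₕ)sₕ²/nₕ with Wₕ = Nₕ/7173:
  Medium: (5648/7173)²·(1−325/5648)·66.2/325 = 0.11902114
  Large: (1525/7173)²·(1−225/1525)·36.7/225 = 0.0062848524
  → Var(ȳ_str) = 0.12530599.
Var(ȳ_srs) = (1 − 550/7173)·95.68/550 = 0.16062473.
deff = 0.12530599 / 0.16062473 = 0.7801.

0.7801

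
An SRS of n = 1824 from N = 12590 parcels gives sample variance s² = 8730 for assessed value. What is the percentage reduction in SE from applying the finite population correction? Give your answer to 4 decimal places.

7.5271

f = n/N = 1824/12590 = 0.14487689.
SE_no-fpc = √(s²/n) = 2.1877349; SE_fpc = √((1−f)s²/n) = 2.0230612.
Ratio = √(1−f) = 0.92472867. Reduction = 100·(1 − 0.92472867) = 7.5271%.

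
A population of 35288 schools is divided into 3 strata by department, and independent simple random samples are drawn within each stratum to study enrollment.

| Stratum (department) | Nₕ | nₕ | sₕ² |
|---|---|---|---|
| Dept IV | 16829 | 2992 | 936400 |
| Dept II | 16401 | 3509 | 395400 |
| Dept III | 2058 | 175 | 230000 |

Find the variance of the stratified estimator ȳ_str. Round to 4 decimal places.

81.7490

Var(ȳ_str) = Σₕ Wₕ²(1 − fₕ)sₕ²/nₕ with Wₕ = Nₕ/N, N = 35288.
Dept IV: Wₕ = 0.47690433; term = 0.47690433²·(1 − 0.17778834)·936400/2992 = 58.525614.
Dept II: Wₕ = 0.46477556; term = 0.46477556²·(1 − 0.21395037)·395400/3509 = 19.133298.
Dept III: Wₕ = 0.05832011; term = 0.05832011²·(1 − 0.08503401)·230000/175 = 4.0900761.
Sum = 81.748988.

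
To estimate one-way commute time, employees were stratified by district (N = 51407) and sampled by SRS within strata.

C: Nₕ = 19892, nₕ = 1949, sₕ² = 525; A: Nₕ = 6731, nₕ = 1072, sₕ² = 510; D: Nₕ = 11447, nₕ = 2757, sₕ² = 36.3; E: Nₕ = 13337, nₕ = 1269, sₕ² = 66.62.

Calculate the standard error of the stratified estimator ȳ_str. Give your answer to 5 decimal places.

0.21664

Var(ȳ_str) = Σₕ Wₕ²(1 − fₕ)sₕ²/nₕ with Wₕ = Nₕ/N, N = 51407.
C: Wₕ = 0.38695119; term = 0.38695119²·(1 − 0.09797909)·525/1949 = 0.036381152.
A: Wₕ = 0.13093548; term = 0.13093548²·(1 − 0.15926311)·510/1072 = 0.0068572527.
D: Wₕ = 0.22267395; term = 0.22267395²·(1 − 0.24084913)·36.3/2757 = 4.9560628 × 10^-4.
E: Wₕ = 0.25943938; term = 0.25943938²·(1 − 0.09514883)·66.62/1269 = 0.003197363.
Sum = 0.046931374.
SE = √(0.046931374) = 0.21664.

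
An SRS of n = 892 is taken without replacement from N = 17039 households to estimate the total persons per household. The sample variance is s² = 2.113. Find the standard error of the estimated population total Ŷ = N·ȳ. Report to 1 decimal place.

Var(Ŷ) = N²·Var(ȳ) = N²·(1 − n/N)·s²/n.
f = 892/17039 = 0.05235049; Var(ȳ) = 0.94764951·2.113/892 = 0.0022448245.
Var(Ŷ) = 17039² · 0.0022448245 = 651734.33.
SE(Ŷ) = √(651734.33) = 807.3.

807.3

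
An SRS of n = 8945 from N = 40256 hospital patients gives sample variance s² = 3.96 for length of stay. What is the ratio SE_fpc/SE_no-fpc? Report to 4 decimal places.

0.8819

f = n/N = 8945/40256 = 0.22220290.
SE_no-fpc = √(s²/n) = 0.021040566; SE_fpc = √((1−f)s²/n) = 0.018556266.
Ratio = √(1−f) = 0.88192806.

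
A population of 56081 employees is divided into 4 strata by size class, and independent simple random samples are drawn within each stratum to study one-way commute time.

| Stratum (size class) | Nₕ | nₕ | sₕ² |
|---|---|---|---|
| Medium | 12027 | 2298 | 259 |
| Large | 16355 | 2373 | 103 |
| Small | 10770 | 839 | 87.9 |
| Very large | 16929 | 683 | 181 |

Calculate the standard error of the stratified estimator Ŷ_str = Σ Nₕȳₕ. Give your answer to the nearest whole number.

10354

Var(Ŷ_str) = Σₕ Nₕ²(1 − fₕ)sₕ²/nₕ.
Medium: 12027²·(1 − 2298/12027)·259/2298 = 1.3187888 × 10^7.
Large: 16355²·(1 − 2373/16355)·103/2373 = 9.9256586 × 10^6.
Small: 10770²·(1 − 839/10770)·87.9/839 = 1.1205612 × 10^7.
Very large: 16929²·(1 − 683/16929)·181/683 = 7.2884575 × 10^7.
Sum = 1.0720373 × 10^8.
SE = √(1.0720373 × 10^8) = 10354.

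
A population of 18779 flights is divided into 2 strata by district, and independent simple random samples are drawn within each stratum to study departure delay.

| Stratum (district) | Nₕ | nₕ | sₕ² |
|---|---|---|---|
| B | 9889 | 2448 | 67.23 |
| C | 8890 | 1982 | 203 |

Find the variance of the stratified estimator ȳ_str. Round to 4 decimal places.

Var(ȳ_str) = Σₕ Wₕ²(1 − fₕ)sₕ²/nₕ with Wₕ = Nₕ/N, N = 18779.
B: Wₕ = 0.52659886; term = 0.52659886²·(1 − 0.24754778)·67.23/2448 = 0.0057304728.
C: Wₕ = 0.47340114; term = 0.47340114²·(1 − 0.22294713)·203/1982 = 0.017836168.
Sum = 0.023566641.

0.0236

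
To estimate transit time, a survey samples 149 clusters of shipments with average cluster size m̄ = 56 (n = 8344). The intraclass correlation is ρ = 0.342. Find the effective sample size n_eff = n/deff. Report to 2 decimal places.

421.20

deff = 1 + (56 − 1)·0.342 = 1 + 18.81 = 19.81.
n_eff = 8344 / 19.81 = 421.20.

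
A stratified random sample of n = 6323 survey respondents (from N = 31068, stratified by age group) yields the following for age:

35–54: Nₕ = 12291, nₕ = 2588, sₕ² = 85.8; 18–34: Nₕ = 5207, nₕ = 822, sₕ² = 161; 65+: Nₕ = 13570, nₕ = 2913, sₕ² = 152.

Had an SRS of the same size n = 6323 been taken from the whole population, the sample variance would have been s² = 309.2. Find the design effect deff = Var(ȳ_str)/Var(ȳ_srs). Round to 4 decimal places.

0.4249

Var(ȳ_str) = Σ Wₕ²(1−fₕ)sₕ²/nₕ with Wₕ = Nₕ/31068:
  35–54: (12291/31068)²·(1−2588/12291)·85.8/2588 = 0.0040962804
  18–34: (5207/31068)²·(1−822/5207)·161/822 = 0.0046332383
  65+: (13570/31068)²·(1−2913/13570)·152/2913 = 0.0078179218
  → Var(ȳ_str) = 0.016547441.
Var(ȳ_srs) = (1 − 6323/31068)·309.2/6323 = 0.038948476.
deff = 0.016547441 / 0.038948476 = 0.4249.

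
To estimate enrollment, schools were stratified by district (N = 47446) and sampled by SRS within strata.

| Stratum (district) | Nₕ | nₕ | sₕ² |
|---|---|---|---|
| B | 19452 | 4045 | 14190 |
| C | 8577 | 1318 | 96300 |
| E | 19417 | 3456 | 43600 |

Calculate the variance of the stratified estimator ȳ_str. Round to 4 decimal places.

Var(ȳ_str) = Σₕ Wₕ²(1 − fₕ)sₕ²/nₕ with Wₕ = Nₕ/N, N = 47446.
B: Wₕ = 0.40998187; term = 0.40998187²·(1 − 0.20794777)·14190/4045 = 0.46703239.
C: Wₕ = 0.18077393; term = 0.18077393²·(1 − 0.15366678)·96300/1318 = 2.0208025.
E: Wₕ = 0.40924419; term = 0.40924419²·(1 − 0.17798836)·43600/3456 = 1.7368239.
Sum = 4.2246588.

4.2247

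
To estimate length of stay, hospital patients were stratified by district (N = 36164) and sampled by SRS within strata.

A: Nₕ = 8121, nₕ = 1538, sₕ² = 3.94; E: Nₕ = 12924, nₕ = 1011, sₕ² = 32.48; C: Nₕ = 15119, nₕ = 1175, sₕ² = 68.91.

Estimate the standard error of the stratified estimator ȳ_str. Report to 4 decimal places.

0.1155

Var(ȳ_str) = Σₕ Wₕ²(1 − fₕ)sₕ²/nₕ with Wₕ = Nₕ/N, N = 36164.
A: Wₕ = 0.22456034; term = 0.22456034²·(1 − 0.18938554)·3.94/1538 = 1.0471776 × 10^-4.
E: Wₕ = 0.35737197; term = 0.35737197²·(1 − 0.07822656)·32.48/1011 = 0.0037820741.
C: Wₕ = 0.41806769; term = 0.41806769²·(1 − 0.07771678)·68.91/1175 = 0.0094537019.
Sum = 0.013340494.
SE = √(0.013340494) = 0.1155.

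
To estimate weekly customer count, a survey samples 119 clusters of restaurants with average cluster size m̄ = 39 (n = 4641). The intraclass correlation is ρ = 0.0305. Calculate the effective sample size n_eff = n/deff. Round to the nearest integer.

2150

deff = 1 + (39 − 1)·0.0305 = 1 + 1.159 = 2.159.
n_eff = 4641 / 2.159 = 2150.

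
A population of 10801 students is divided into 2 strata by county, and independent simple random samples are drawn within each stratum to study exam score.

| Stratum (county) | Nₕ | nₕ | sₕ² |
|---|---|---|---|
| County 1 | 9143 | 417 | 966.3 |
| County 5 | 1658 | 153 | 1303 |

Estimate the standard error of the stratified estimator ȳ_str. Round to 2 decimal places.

1.33

Var(ȳ_str) = Σₕ Wₕ²(1 − fₕ)sₕ²/nₕ with Wₕ = Nₕ/N, N = 10801.
County 1: Wₕ = 0.84649569; term = 0.84649569²·(1 − 0.04560866)·966.3/417 = 1.5847177.
County 5: Wₕ = 0.15350431; term = 0.15350431²·(1 − 0.09227986)·1303/153 = 0.18215709.
Sum = 1.7668748.
SE = √(1.7668748) = 1.33.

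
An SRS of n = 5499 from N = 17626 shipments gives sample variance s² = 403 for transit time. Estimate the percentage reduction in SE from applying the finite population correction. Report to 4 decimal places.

f = n/N = 5499/17626 = 0.31198230.
SE_no-fpc = √(s²/n) = 0.27071397; SE_fpc = √((1−f)s²/n) = 0.22454866.
Ratio = √(1−f) = 0.82946832. Reduction = 100·(1 − 0.82946832) = 17.0532%.

17.0532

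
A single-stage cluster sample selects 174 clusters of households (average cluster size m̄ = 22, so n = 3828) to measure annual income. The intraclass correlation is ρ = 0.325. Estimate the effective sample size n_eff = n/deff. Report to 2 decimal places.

deff = 1 + (22 − 1)·0.325 = 1 + 6.825 = 7.825.
n_eff = 3828 / 7.825 = 489.20.

489.20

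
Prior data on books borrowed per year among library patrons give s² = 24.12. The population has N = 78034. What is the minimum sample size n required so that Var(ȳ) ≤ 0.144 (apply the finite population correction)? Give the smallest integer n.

168

Without fpc, n₀ = s²/D = 24.12/0.144 = 167.5000.
With fpc, (1 − n/N)·s²/n ≤ D requires n ≥ n₀/(1 + n₀/N) = 167.5000/(1 + 167.5000/78034) = 167.1412.
Rounding up, n = 168.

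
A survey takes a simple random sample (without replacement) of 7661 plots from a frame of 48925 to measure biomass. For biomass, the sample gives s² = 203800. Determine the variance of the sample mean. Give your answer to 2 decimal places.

Under SRS without replacement, Var(ȳ) = (1 − f)·s²/n with f = n/N = 7661/48925 = 0.15658661.
Var(ȳ) = (1 − 0.15658661)·203800/7661 = 0.84341339·26.602271 = 22.436712.

22.44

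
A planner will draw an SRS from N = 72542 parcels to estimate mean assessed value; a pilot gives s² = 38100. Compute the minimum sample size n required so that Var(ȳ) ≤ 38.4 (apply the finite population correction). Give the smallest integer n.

Without fpc, n₀ = s²/D = 38100/38.4 = 992.1875.
With fpc, (1 − n/N)·s²/n ≤ D requires n ≥ n₀/(1 + n₀/N) = 992.1875/(1 + 992.1875/72542) = 978.8000.
Rounding up, n = 979.

979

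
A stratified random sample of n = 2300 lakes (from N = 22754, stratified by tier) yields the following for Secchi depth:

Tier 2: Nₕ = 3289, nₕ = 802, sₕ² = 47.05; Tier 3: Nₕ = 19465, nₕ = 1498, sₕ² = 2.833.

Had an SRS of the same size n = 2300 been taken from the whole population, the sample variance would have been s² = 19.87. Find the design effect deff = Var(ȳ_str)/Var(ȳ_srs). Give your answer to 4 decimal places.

0.2838

Var(ȳ_str) = Σ Wₕ²(1−fₕ)sₕ²/nₕ with Wₕ = Nₕ/22754:
  Tier 2: (3289/22754)²·(1−802/3289)·47.05/802 = 9.2684991 × 10^-4
  Tier 3: (19465/22754)²·(1−1498/19465)·2.833/1498 = 0.0012774656
  → Var(ȳ_str) = 0.0022043155.
Var(ȳ_srs) = (1 − 2300/22754)·19.87/2300 = 0.0077658774.
deff = 0.0022043155 / 0.0077658774 = 0.2838.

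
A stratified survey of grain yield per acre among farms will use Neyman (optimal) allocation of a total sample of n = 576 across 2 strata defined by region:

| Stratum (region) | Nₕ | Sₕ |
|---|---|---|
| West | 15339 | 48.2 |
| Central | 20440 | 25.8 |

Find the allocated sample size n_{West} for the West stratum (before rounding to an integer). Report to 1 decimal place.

Neyman allocation: nₕ = n·NₕSₕ / Σⱼ NⱼSⱼ.
Σ NⱼSⱼ = 15339·48.2 + 20440·25.8 = 1.2666918 × 10^6.
n_{West} = 576·15339·48.2 / (1.2666918 × 10^6) = 336.2.

336.2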